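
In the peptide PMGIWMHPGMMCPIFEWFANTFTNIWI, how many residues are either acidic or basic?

2

Acidic: D, E. Basic: H, K, R.
Acidic residues here: E16 (1).
Basic residues here: H7 (1).
The two groups share no amino acid, so total = 1 + 1 = 2.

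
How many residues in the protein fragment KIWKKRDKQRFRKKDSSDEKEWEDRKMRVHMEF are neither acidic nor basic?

11

Acidic: D, E. Basic: K, R, H. All other residues are neither.
Matching residues: I2, W3, Q9, F11, S16, S17, W22, M27, V29, M31, F33.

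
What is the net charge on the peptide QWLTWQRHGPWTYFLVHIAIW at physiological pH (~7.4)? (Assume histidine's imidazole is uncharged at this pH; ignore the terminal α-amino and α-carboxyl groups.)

At pH ~7.4 the Lys and Arg side chains are protonated (+1), the Asp and Glu side chains are deprotonated (−1), and with His taken as neutral all other side chains carry no charge.
Positive (K, R): R7 → +1.
Negative (D, E): none → −0.
Net charge = (+1) + (−0) = +1.

+1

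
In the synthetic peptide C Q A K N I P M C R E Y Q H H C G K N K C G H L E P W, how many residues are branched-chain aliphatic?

V, L, and I make up the branched-chain aliphatic group.
Matching residues: I6, L24.

2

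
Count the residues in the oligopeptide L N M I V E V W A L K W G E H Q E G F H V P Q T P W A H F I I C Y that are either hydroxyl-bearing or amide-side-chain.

5

Hydroxyl-bearing: S, T, Y. Amide-side-chain: N, Q.
Hydroxyl-bearing residues here: T24, Y33 (2).
Amide-side-chain residues here: N2, Q16, Q23 (3).
The two groups share no amino acid, so total = 2 + 3 = 5.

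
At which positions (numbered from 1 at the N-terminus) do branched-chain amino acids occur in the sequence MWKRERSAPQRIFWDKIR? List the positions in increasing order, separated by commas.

12, 17

V, L, and I make up the branched-chain aliphatic group.
Matching residues: I12, I17.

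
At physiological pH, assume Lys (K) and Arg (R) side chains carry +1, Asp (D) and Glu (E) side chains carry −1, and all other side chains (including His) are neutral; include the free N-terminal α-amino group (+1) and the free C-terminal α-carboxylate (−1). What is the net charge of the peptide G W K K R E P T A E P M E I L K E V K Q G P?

Positive (K, R): K3, K4, R5, K16, K19 → +5.
Negative (D, E): E6, E10, E13, E17 → −4.
The N-terminus (+1) and C-terminus (−1) cancel.
Net charge = (+5) + (−4) = +1.

+1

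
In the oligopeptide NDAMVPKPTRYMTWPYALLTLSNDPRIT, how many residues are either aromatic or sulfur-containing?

5

Aromatic: F, W, Y. Sulfur-containing: C, M.
Aromatic residues here: Y11, W14, Y16 (3).
Sulfur-containing residues here: M4, M12 (2).
The two groups share no amino acid, so total = 3 + 2 = 5.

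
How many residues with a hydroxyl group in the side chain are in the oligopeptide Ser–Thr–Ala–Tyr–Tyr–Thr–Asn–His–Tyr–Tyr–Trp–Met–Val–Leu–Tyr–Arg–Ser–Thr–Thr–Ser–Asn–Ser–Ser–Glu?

The –OH-bearing residues are Ser, Thr (aliphatic alcohols), and Tyr (phenol).
Matching residues: Ser1, Thr2, Tyr4, Tyr5, Thr6, Tyr9, Tyr10, Tyr15, Ser17, Thr18, Thr19, Ser20, Ser22, Ser23.

14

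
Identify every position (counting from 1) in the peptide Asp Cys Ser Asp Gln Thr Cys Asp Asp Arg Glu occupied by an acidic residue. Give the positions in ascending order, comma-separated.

1, 4, 8, 9, 11

Aspartate (D) and glutamate (E) have carboxylic-acid side chains and are the acidic amino acids.
Matching residues: Asp1, Asp4, Asp8, Asp9, Glu11.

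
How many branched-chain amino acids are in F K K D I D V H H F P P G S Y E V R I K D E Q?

4

The BCAAs are Val, Leu, and Ile — aliphatic side chains with a branch point.
Matching residues: I5, V7, V17, I19.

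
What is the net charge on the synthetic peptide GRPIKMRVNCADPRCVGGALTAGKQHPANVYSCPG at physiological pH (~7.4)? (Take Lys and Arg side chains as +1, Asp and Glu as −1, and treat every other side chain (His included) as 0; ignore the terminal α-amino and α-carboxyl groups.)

Positive (K, R): R2, K5, R7, R14, K24 → +5.
Negative (D, E): D12 → −1.
Net charge = (+5) + (−1) = +4.

+4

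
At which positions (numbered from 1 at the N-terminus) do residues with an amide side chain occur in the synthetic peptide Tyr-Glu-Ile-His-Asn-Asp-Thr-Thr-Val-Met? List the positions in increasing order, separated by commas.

Asparagine (N) and glutamine (Q) have uncharged amide side chains.
Matching residues: Asn5.

5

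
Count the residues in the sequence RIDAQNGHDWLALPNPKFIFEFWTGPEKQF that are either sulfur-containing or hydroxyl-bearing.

Sulfur-containing: C, M. Hydroxyl-bearing: S, T, Y.
Sulfur-containing residues here: none (0).
Hydroxyl-bearing residues here: T24 (1).
The two groups share no amino acid, so total = 0 + 1 = 1.

1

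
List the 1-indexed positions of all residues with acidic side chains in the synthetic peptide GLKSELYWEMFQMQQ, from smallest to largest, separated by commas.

5, 9

The acidic residues are Asp (D) and Glu (E), whose side chains end in a carboxylate group.
Matching residues: E5, E9.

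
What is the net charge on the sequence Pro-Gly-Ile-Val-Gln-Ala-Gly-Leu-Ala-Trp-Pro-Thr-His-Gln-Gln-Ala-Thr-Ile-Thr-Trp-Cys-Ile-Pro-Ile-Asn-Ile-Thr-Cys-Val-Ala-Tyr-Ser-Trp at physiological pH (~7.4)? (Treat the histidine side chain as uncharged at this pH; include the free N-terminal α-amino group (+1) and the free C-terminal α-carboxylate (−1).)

The side chains ionized at physiological pH are Lys/Arg (+1) and Asp/Glu (−1); with His treated as neutral, nothing else contributes.
Positive (K, R): none → +0.
Negative (D, E): none → −0.
The N-terminus (+1) and C-terminus (−1) cancel.
Net charge = (+0) + (−0) = 0.

0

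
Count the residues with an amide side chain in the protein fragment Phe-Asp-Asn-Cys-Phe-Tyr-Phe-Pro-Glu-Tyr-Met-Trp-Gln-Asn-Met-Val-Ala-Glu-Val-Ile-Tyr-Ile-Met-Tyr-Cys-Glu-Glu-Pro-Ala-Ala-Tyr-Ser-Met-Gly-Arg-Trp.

Asparagine (N) and glutamine (Q) have uncharged amide side chains.
Matching residues: Asn3, Gln13, Asn14.

3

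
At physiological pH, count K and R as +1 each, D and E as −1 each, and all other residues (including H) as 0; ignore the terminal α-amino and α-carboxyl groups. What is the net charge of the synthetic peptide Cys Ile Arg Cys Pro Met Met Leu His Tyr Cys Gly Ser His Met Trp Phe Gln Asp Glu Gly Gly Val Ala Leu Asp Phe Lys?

Positive (K, R): Arg3, Lys28 → +2.
Negative (D, E): Asp19, Glu20, Asp26 → −3.
Net charge = (+2) + (−3) = −1.

-1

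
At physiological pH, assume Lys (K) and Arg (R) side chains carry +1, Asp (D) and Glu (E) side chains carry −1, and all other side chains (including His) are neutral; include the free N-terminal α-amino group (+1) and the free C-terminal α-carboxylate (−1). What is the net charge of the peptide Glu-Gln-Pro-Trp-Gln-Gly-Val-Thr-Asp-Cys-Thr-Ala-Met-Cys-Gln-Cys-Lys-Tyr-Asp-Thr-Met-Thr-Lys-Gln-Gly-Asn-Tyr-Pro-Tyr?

Positive (K, R): Lys17, Lys23 → +2.
Negative (D, E): Glu1, Asp9, Asp19 → −3.
The N-terminus (+1) and C-terminus (−1) cancel.
Net charge = (+2) + (−3) = −1.

-1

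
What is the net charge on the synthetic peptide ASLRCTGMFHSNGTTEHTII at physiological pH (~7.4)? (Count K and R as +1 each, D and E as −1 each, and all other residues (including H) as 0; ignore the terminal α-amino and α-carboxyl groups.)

Positive (K, R): R4 → +1.
Negative (D, E): E16 → −1.
Net charge = (+1) + (−1) = 0.

0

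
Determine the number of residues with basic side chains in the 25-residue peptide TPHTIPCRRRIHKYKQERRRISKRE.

Lysine (K), arginine (R), and histidine (H) have basic, nitrogen-containing side chains.
Matching residues: H3, R8, R9, R10, H12, K13, K15, R18, R19, R20, K23, R24.

12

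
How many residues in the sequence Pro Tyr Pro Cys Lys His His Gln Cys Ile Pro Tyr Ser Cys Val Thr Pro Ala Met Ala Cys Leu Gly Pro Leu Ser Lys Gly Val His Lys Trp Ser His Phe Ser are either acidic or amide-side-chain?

1

Acidic: D, E. Amide-side-chain: N, Q.
Acidic residues here: none (0).
Amide-side-chain residues here: Gln8 (1).
The two groups share no amino acid, so total = 0 + 1 = 1.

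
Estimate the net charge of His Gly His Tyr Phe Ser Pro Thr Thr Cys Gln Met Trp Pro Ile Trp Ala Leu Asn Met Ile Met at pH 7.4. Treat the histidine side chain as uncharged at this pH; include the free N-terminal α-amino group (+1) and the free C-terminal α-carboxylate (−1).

The side chains ionized at physiological pH are Lys/Arg (+1) and Asp/Glu (−1); with His treated as neutral, nothing else contributes.
Positive (K, R): none → +0.
Negative (D, E): none → −0.
The N-terminus (+1) and C-terminus (−1) cancel.
Net charge = (+0) + (−0) = 0.

0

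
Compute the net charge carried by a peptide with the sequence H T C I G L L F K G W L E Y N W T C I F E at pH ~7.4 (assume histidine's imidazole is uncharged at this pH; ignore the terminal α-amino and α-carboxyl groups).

At pH ~7.4 the Lys and Arg side chains are protonated (+1), the Asp and Glu side chains are deprotonated (−1), and with His taken as neutral all other side chains carry no charge.
Positive (K, R): K9 → +1.
Negative (D, E): E13, E21 → −2.
Net charge = (+1) + (−2) = −1.

-1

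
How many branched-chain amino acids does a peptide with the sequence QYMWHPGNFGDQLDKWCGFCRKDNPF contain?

Valine (V), leucine (L), and isoleucine (I) are the branched-chain amino acids.
Matching residues: L13.

1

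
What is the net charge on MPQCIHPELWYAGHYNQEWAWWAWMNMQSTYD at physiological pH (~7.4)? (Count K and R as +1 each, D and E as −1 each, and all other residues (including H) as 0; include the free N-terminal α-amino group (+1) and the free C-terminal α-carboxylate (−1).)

-3

Positive (K, R): none → +0.
Negative (D, E): E8, E18, D32 → −3.
The N-terminus (+1) and C-terminus (−1) cancel.
Net charge = (+0) + (−3) = −3.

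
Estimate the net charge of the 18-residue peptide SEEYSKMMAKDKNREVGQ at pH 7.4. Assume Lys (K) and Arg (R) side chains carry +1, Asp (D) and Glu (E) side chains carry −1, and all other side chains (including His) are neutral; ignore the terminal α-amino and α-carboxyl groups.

0

Positive (K, R): K6, K10, K12, R14 → +4.
Negative (D, E): E2, E3, D11, E15 → −4.
Net charge = (+4) + (−4) = 0.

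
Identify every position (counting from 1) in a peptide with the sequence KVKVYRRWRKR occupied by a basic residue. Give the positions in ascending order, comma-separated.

The basic amino acids are Lys (K), Arg (R), and His (H).
Matching residues: K1, K3, R6, R7, R9, K10, R11.

1, 3, 6, 7, 9, 10, 11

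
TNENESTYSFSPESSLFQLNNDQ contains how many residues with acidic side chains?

4

Only D (aspartate) and E (glutamate) carry a side-chain carboxylic acid.
Matching residues: E3, E5, E13, D22.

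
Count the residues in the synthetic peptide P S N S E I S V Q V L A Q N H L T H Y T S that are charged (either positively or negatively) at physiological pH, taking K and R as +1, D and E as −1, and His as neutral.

1

Charged side chains at pH ~7.4: K, R (positive); D, E (negative).
Matching residues: E5.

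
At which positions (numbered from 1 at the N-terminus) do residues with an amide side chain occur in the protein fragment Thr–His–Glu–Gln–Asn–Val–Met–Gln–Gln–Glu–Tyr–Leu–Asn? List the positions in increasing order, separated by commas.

4, 5, 8, 9, 13

Asparagine (N) and glutamine (Q) have uncharged amide side chains.
Matching residues: Gln4, Asn5, Gln8, Gln9, Asn13.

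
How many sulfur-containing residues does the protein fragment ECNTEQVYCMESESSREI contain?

Only Cys (C) and Met (M) have a sulfur atom in the side chain.
Matching residues: C2, C9, M10.

3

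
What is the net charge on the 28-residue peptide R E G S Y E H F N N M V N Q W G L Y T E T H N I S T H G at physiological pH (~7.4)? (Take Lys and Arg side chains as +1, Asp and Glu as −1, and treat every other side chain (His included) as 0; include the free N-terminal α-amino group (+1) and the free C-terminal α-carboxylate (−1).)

Positive (K, R): R1 → +1.
Negative (D, E): E2, E6, E20 → −3.
The N-terminus (+1) and C-terminus (−1) cancel.
Net charge = (+1) + (−3) = −2.

-2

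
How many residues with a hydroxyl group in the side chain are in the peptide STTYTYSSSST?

11

Serine (S), threonine (T), and tyrosine (Y) each carry a hydroxyl group on the side chain.
Matching residues: S1, T2, T3, Y4, T5, Y6, S7, S8, S9, S10, T11.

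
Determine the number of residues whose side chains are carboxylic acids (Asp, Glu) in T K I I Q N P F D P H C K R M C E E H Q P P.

3

Matching residues: D9, E17, E18.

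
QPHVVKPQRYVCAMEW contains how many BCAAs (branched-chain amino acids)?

3

The BCAAs are Val, Leu, and Ile — aliphatic side chains with a branch point.
Matching residues: V4, V5, V11.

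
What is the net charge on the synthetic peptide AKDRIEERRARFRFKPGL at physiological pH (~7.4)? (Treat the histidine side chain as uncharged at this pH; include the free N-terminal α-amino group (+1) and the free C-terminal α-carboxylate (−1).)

The side chains ionized at physiological pH are Lys/Arg (+1) and Asp/Glu (−1); with His treated as neutral, nothing else contributes.
Positive (K, R): K2, R4, R8, R9, R11, R13, K15 → +7.
Negative (D, E): D3, E6, E7 → −3.
The N-terminus (+1) and C-terminus (−1) cancel.
Net charge = (+7) + (−3) = +4.

+4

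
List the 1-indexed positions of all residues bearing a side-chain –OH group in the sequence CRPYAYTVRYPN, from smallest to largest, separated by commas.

4, 6, 7, 10

The –OH-bearing residues are Ser, Thr (aliphatic alcohols), and Tyr (phenol).
Matching residues: Y4, Y6, T7, Y10.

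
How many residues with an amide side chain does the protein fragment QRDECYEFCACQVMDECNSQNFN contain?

The amide-side-chain residues are Asn (N) and Gln (Q).
Matching residues: Q1, Q12, N18, Q20, N21, N23.

6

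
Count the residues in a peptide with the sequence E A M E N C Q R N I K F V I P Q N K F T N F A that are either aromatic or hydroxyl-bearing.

4

Aromatic: F, W, Y. Hydroxyl-bearing: S, T, Y.
Aromatic residues here: F12, F19, F22 (3).
Hydroxyl-bearing residues here: T20 (1).
(Y belongs to both groups, but none appear in this sequence.) Total = 3 + 1 = 4.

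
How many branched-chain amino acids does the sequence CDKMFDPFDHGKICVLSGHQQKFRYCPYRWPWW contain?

3

The BCAAs are Val, Leu, and Ile — aliphatic side chains with a branch point.
Matching residues: I13, V15, L16.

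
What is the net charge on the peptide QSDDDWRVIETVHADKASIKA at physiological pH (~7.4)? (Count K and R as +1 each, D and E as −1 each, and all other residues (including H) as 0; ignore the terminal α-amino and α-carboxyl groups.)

-2

Positive (K, R): R7, K16, K20 → +3.
Negative (D, E): D3, D4, D5, E10, D15 → −5.
Net charge = (+3) + (−5) = −2.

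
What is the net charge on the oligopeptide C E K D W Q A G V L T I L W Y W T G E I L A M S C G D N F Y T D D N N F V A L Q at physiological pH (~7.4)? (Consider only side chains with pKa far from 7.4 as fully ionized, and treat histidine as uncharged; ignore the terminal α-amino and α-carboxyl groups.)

The side chains ionized at physiological pH are Lys/Arg (+1) and Asp/Glu (−1); with His treated as neutral, nothing else contributes.
Positive (K, R): K3 → +1.
Negative (D, E): E2, D4, E19, D27, D32, D33 → −6.
Net charge = (+1) + (−6) = −5.

-5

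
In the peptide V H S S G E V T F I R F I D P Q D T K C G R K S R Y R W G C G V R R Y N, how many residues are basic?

Lysine (K), arginine (R), and histidine (H) have basic, nitrogen-containing side chains.
Matching residues: H2, R11, K19, R22, K23, R25, R27, R33, R34.

9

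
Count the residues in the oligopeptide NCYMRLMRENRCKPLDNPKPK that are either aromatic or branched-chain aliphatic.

Aromatic: F, W, Y. Branched-chain aliphatic: I, L, V.
Aromatic residues here: Y3 (1).
Branched-chain aliphatic residues here: L6, L15 (2).
The two groups share no amino acid, so total = 1 + 2 = 3.

3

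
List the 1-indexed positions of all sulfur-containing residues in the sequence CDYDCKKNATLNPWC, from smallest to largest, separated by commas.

1, 5, 15

The sulfur-bearing residues are cysteine (–SH) and methionine (–S–CH₃).
Matching residues: C1, C5, C15.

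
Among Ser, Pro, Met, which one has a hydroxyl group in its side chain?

The –OH-bearing residues are Ser, Thr (aliphatic alcohols), and Tyr (phenol).
Of the listed options, only Ser belongs to this group.

Ser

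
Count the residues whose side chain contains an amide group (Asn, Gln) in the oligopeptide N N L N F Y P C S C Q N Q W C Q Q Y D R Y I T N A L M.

9

Matching residues: N1, N2, N4, Q11, N12, Q13, Q16, Q17, N24.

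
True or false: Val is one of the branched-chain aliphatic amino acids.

True

The BCAAs are Val, Leu, and Ile — aliphatic side chains with a branch point.
Valine is in this group.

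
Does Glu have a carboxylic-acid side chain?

Yes

Aspartate (D) and glutamate (E) have carboxylic-acid side chains and are the acidic amino acids.
Glutamate is in this group.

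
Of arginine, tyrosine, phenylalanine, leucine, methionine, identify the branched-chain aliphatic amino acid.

leucine

V, L, and I make up the branched-chain aliphatic group.
Of the listed options, only leucine belongs to this group.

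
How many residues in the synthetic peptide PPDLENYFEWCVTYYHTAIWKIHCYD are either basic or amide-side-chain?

Basic: H, K, R. Amide-side-chain: N, Q.
Basic residues here: H16, K21, H23 (3).
Amide-side-chain residues here: N6 (1).
The two groups share no amino acid, so total = 3 + 1 = 4.

4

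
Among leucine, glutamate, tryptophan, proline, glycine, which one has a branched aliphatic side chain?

leucine

V, L, and I make up the branched-chain aliphatic group.
Of the listed options, only leucine belongs to this group.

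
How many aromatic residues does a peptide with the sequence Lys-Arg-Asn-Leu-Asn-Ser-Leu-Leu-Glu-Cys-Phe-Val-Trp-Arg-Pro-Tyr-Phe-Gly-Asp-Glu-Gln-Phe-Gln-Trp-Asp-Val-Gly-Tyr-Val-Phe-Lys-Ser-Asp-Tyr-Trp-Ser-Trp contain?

The aromatic amino acids are Phe (F, benzyl), Trp (W, indole), and Tyr (Y, phenol).
Matching residues: Phe11, Trp13, Tyr16, Phe17, Phe22, Trp24, Tyr28, Phe30, Tyr34, Trp35, Trp37.

11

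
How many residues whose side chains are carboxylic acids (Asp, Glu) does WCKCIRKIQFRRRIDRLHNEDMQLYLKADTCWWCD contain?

5

Matching residues: D15, E20, D21, D29, D35.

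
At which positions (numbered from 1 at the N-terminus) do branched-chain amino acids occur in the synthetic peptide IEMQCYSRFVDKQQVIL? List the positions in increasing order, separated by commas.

1, 10, 15, 16, 17

V, L, and I make up the branched-chain aliphatic group.
Matching residues: I1, V10, V15, I16, L17.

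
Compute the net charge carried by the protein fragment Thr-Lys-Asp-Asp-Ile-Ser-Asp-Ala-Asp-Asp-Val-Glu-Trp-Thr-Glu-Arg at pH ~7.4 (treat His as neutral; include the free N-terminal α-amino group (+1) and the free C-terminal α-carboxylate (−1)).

Near pH 7.4, K and R contribute +1 each, D and E contribute −1 each, and every other side chain (His included, as stated) is uncharged.
Positive (K, R): Lys2, Arg16 → +2.
Negative (D, E): Asp3, Asp4, Asp7, Asp9, Asp10, Glu12, Glu15 → −7.
The N-terminus (+1) and C-terminus (−1) cancel.
Net charge = (+2) + (−7) = −5.

-5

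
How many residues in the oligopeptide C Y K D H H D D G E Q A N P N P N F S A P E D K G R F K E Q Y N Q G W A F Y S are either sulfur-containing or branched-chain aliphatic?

1

Sulfur-containing: C, M. Branched-chain aliphatic: I, L, V.
Sulfur-containing residues here: C1 (1).
Branched-chain aliphatic residues here: none (0).
The two groups share no amino acid, so total = 1 + 0 = 1.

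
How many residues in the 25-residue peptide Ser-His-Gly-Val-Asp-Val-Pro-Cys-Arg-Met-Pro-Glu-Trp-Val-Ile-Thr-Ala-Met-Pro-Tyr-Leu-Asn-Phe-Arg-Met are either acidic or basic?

Acidic: D, E. Basic: H, K, R.
Acidic residues here: Asp5, Glu12 (2).
Basic residues here: His2, Arg9, Arg24 (3).
The two groups share no amino acid, so total = 2 + 3 = 5.

5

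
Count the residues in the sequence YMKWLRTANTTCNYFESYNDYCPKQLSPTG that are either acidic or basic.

Acidic: D, E. Basic: H, K, R.
Acidic residues here: E16, D20 (2).
Basic residues here: K3, R6, K24 (3).
The two groups share no amino acid, so total = 2 + 3 = 5.

5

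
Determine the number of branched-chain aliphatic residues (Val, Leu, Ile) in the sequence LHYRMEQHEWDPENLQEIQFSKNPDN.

Matching residues: L1, L15, I18.

3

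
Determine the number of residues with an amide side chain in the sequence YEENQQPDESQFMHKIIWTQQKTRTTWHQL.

Asparagine (N) and glutamine (Q) have uncharged amide side chains.
Matching residues: N4, Q5, Q6, Q11, Q20, Q21, Q29.

7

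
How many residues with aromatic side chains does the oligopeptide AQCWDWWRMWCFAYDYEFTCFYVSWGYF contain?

13

Phenylalanine (F), tryptophan (W), and tyrosine (Y) have aromatic ring side chains.
Matching residues: W4, W6, W7, W10, F12, Y14, Y16, F18, F21, Y22, W25, Y27, F28.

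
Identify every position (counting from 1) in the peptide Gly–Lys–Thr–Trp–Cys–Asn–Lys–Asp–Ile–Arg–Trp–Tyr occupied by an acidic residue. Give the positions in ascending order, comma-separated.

8

Only D (aspartate) and E (glutamate) carry a side-chain carboxylic acid.
Matching residues: Asp8.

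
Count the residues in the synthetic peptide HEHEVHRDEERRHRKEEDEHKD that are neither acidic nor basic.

Acidic: D, E. Basic: K, R, H. All other residues are neither.
Matching residues: V5.

1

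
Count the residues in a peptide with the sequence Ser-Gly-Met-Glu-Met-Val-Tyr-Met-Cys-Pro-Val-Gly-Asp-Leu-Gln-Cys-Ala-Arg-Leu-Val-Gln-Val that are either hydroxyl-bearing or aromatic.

2

Hydroxyl-bearing: S, T, Y. Aromatic: F, W, Y.
Hydroxyl-bearing residues here: Ser1, Tyr7 (2).
Aromatic residues here: Tyr7 (1).
Y is in both groups, so the 1 Y residue must not be double-counted.
Total = 2 + 1 − 1 = 2.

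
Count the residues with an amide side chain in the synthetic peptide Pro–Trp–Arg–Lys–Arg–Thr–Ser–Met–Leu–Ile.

0

Only N (asparagine) and Q (glutamine) carry a side-chain carboxamide.
None of the 10 residues belong to this group.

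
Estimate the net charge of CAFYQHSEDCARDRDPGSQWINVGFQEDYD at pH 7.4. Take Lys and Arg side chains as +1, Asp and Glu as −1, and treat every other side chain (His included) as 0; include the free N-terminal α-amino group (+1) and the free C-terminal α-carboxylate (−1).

Positive (K, R): R12, R14 → +2.
Negative (D, E): E8, D9, D13, D15, E27, D28, D30 → −7.
The N-terminus (+1) and C-terminus (−1) cancel.
Net charge = (+2) + (−7) = −5.

-5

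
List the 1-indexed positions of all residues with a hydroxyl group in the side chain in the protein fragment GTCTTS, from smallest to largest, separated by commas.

S, T, and Y are the three residues with a side-chain hydroxyl.
Matching residues: T2, T4, T5, S6.

2, 4, 5, 6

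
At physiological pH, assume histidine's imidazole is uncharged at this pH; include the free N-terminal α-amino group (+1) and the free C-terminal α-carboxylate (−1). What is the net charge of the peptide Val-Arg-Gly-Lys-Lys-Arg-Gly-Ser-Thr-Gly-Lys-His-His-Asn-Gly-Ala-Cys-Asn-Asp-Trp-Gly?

+4

Near pH 7.4, K and R contribute +1 each, D and E contribute −1 each, and every other side chain (His included, as stated) is uncharged.
Positive (K, R): Arg2, Lys4, Lys5, Arg6, Lys11 → +5.
Negative (D, E): Asp19 → −1.
The N-terminus (+1) and C-terminus (−1) cancel.
Net charge = (+5) + (−1) = +4.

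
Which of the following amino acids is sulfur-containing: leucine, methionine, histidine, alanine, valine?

methionine

Only Cys (C) and Met (M) have a sulfur atom in the side chain.
Of the listed options, only methionine belongs to this group.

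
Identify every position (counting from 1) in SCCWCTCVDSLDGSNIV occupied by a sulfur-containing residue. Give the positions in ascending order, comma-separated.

Matching residues: C2, C3, C5, C7.

2, 3, 5, 7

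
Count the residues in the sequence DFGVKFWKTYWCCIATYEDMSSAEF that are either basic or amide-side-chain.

Basic: H, K, R. Amide-side-chain: N, Q.
Basic residues here: K5, K8 (2).
Amide-side-chain residues here: none (0).
The two groups share no amino acid, so total = 2 + 0 = 2.

2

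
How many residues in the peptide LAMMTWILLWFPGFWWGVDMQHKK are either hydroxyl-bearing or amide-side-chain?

Hydroxyl-bearing: S, T, Y. Amide-side-chain: N, Q.
Hydroxyl-bearing residues here: T5 (1).
Amide-side-chain residues here: Q21 (1).
The two groups share no amino acid, so total = 1 + 1 = 2.

2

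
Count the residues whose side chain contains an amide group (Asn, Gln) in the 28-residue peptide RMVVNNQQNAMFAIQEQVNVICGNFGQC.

10

Matching residues: N5, N6, Q7, Q8, N9, Q15, Q17, N19, N24, Q27.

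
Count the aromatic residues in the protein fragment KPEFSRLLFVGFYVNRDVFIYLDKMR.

6

F, W, and Y each carry an aromatic ring on the side chain.
Matching residues: F4, F9, F12, Y13, F19, Y21.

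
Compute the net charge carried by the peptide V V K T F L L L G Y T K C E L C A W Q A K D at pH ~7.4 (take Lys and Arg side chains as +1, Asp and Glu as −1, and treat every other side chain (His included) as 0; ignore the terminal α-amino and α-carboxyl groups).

+1

Positive (K, R): K3, K12, K21 → +3.
Negative (D, E): E14, D22 → −2.
Net charge = (+3) + (−2) = +1.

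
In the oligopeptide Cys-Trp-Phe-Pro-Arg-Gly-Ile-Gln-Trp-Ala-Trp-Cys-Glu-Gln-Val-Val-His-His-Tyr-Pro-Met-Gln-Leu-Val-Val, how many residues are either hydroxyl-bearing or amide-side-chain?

4

Hydroxyl-bearing: S, T, Y. Amide-side-chain: N, Q.
Hydroxyl-bearing residues here: Tyr19 (1).
Amide-side-chain residues here: Gln8, Gln14, Gln22 (3).
The two groups share no amino acid, so total = 1 + 3 = 4.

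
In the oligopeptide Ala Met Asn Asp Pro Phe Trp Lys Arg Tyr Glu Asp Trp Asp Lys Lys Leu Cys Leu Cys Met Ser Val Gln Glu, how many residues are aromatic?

4

Phenylalanine (F), tryptophan (W), and tyrosine (Y) have aromatic ring side chains.
Matching residues: Phe6, Trp7, Tyr10, Trp13.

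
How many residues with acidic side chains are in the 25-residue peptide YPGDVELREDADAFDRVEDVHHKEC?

9

Aspartate (D) and glutamate (E) have carboxylic-acid side chains and are the acidic amino acids.
Matching residues: D4, E6, E9, D10, D12, D15, E18, D19, E24.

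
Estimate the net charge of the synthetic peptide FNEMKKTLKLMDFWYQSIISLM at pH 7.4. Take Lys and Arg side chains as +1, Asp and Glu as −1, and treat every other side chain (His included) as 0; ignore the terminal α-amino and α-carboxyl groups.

+1

Positive (K, R): K5, K6, K9 → +3.
Negative (D, E): E3, D12 → −2.
Net charge = (+3) + (−2) = +1.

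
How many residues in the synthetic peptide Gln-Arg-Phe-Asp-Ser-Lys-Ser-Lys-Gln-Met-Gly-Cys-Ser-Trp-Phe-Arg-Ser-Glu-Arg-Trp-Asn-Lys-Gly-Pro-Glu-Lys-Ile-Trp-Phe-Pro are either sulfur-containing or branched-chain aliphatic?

Sulfur-containing: C, M. Branched-chain aliphatic: I, L, V.
Sulfur-containing residues here: Met10, Cys12 (2).
Branched-chain aliphatic residues here: Ile27 (1).
The two groups share no amino acid, so total = 2 + 1 = 3.

3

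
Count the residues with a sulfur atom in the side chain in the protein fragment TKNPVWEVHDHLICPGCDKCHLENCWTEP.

The sulfur-bearing residues are cysteine (–SH) and methionine (–S–CH₃).
Matching residues: C14, C17, C20, C25.

4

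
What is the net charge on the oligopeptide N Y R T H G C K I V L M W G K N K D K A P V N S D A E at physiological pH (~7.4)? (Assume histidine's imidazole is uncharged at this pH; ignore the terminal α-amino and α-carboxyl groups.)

+2

At pH ~7.4 the Lys and Arg side chains are protonated (+1), the Asp and Glu side chains are deprotonated (−1), and with His taken as neutral all other side chains carry no charge.
Positive (K, R): R3, K8, K15, K17, K19 → +5.
Negative (D, E): D18, D25, E27 → −3.
Net charge = (+5) + (−3) = +2.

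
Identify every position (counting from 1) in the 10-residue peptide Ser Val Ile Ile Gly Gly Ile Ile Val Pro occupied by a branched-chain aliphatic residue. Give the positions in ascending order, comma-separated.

2, 3, 4, 7, 8, 9

The BCAAs are Val, Leu, and Ile — aliphatic side chains with a branch point.
Matching residues: Val2, Ile3, Ile4, Ile7, Ile8, Val9.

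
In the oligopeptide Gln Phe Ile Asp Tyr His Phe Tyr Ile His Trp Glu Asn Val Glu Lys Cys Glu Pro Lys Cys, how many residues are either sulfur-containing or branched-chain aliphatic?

5

Sulfur-containing: C, M. Branched-chain aliphatic: I, L, V.
Sulfur-containing residues here: Cys17, Cys21 (2).
Branched-chain aliphatic residues here: Ile3, Ile9, Val14 (3).
The two groups share no amino acid, so total = 2 + 3 = 5.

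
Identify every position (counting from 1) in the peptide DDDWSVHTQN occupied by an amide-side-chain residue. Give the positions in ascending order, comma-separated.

9, 10

The amide-side-chain residues are Asn (N) and Gln (Q).
Matching residues: Q9, N10.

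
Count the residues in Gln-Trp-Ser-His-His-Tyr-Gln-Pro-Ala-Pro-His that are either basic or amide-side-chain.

5

Basic: H, K, R. Amide-side-chain: N, Q.
Basic residues here: His4, His5, His11 (3).
Amide-side-chain residues here: Gln1, Gln7 (2).
The two groups share no amino acid, so total = 3 + 2 = 5.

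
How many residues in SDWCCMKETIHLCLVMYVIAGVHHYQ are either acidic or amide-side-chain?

3

Acidic: D, E. Amide-side-chain: N, Q.
Acidic residues here: D2, E8 (2).
Amide-side-chain residues here: Q26 (1).
The two groups share no amino acid, so total = 2 + 1 = 3.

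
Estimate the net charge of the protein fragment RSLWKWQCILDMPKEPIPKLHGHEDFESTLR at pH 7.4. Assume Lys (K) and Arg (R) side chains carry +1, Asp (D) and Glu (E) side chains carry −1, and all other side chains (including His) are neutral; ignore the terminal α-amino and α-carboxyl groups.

Positive (K, R): R1, K5, K14, K19, R31 → +5.
Negative (D, E): D11, E15, E24, D25, E27 → −5.
Net charge = (+5) + (−5) = 0.

0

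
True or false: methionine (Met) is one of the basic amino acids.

K, R, and H are the three residues with basic side chains (ε-amine, guanidinium, and imidazole respectively).
Methionine is not in this group.

False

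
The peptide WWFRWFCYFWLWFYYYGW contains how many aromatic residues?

The aromatic amino acids are Phe (F, benzyl), Trp (W, indole), and Tyr (Y, phenol).
Matching residues: W1, W2, F3, W5, F6, Y8, F9, W10, W12, F13, Y14, Y15, Y16, W18.

14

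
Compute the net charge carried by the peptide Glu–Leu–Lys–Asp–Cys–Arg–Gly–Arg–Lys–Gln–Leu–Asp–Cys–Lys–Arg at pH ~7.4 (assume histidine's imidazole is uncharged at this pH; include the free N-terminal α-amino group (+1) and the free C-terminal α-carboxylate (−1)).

+3

Near pH 7.4, K and R contribute +1 each, D and E contribute −1 each, and every other side chain (His included, as stated) is uncharged.
Positive (K, R): Lys3, Arg6, Arg8, Lys9, Lys14, Arg15 → +6.
Negative (D, E): Glu1, Asp4, Asp12 → −3.
The N-terminus (+1) and C-terminus (−1) cancel.
Net charge = (+6) + (−3) = +3.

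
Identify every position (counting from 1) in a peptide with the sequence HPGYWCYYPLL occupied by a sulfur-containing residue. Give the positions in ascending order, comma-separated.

6

The sulfur-bearing residues are cysteine (–SH) and methionine (–S–CH₃).
Matching residues: C6.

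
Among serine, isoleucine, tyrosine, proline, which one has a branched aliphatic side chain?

Valine (V), leucine (L), and isoleucine (I) are the branched-chain amino acids.
Of the listed options, only isoleucine belongs to this group.

isoleucine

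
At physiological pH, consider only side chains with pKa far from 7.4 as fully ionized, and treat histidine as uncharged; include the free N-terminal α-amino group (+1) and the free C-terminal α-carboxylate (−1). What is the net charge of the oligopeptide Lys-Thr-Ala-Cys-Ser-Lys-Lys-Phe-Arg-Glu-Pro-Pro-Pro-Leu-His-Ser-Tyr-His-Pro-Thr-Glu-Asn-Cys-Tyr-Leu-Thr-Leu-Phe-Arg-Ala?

The side chains ionized at physiological pH are Lys/Arg (+1) and Asp/Glu (−1); with His treated as neutral, nothing else contributes.
Positive (K, R): Lys1, Lys6, Lys7, Arg9, Arg29 → +5.
Negative (D, E): Glu10, Glu21 → −2.
The N-terminus (+1) and C-terminus (−1) cancel.
Net charge = (+5) + (−2) = +3.

+3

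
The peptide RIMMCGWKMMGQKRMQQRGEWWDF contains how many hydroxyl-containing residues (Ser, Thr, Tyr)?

0

None of the 24 residues belong to this group.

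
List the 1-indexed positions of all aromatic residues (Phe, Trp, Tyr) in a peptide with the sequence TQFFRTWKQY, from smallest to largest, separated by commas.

Matching residues: F3, F4, W7, Y10.

3, 4, 7, 10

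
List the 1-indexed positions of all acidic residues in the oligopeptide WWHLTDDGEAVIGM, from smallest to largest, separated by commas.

Aspartate (D) and glutamate (E) have carboxylic-acid side chains and are the acidic amino acids.
Matching residues: D6, D7, E9.

6, 7, 9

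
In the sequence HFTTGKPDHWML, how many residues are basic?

K, R, and H are the three residues with basic side chains (ε-amine, guanidinium, and imidazole respectively).
Matching residues: H1, K6, H9.

3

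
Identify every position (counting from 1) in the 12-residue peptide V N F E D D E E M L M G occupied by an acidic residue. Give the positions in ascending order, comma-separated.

Only D (aspartate) and E (glutamate) carry a side-chain carboxylic acid.
Matching residues: E4, D5, D6, E7, E8.

4, 5, 6, 7, 8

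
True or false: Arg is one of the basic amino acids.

True

K, R, and H are the three residues with basic side chains (ε-amine, guanidinium, and imidazole respectively).
Arginine is in this group.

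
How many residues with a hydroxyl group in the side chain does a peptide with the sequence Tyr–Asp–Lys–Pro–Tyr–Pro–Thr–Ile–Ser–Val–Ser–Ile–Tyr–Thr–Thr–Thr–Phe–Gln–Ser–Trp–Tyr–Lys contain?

S, T, and Y are the three residues with a side-chain hydroxyl.
Matching residues: Tyr1, Tyr5, Thr7, Ser9, Ser11, Tyr13, Thr14, Thr15, Thr16, Ser19, Tyr21.

11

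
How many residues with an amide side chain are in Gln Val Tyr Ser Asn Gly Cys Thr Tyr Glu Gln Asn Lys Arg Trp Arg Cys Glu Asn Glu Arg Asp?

5

Asparagine (N) and glutamine (Q) have uncharged amide side chains.
Matching residues: Gln1, Asn5, Gln11, Asn12, Asn19.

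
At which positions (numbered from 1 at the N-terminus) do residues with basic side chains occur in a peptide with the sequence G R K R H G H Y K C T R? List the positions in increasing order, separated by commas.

Lysine (K), arginine (R), and histidine (H) have basic, nitrogen-containing side chains.
Matching residues: R2, K3, R4, H5, H7, K9, R12.

2, 3, 4, 5, 7, 9, 12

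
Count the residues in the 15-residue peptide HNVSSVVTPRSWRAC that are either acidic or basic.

Acidic: D, E. Basic: H, K, R.
Acidic residues here: none (0).
Basic residues here: H1, R10, R13 (3).
The two groups share no amino acid, so total = 0 + 3 = 3.

3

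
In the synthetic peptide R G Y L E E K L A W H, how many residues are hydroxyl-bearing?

Serine (S), threonine (T), and tyrosine (Y) each carry a hydroxyl group on the side chain.
Matching residues: Y3.

1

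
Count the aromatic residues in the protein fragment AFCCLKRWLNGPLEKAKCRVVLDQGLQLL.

F, W, and Y each carry an aromatic ring on the side chain.
Matching residues: F2, W8.

2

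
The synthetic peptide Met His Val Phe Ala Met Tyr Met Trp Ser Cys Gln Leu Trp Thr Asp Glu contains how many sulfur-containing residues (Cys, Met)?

4

Matching residues: Met1, Met6, Met8, Cys11.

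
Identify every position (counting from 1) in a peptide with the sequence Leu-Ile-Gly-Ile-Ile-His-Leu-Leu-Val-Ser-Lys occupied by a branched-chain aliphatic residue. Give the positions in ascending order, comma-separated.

The BCAAs are Val, Leu, and Ile — aliphatic side chains with a branch point.
Matching residues: Leu1, Ile2, Ile4, Ile5, Leu7, Leu8, Val9.

1, 2, 4, 5, 7, 8, 9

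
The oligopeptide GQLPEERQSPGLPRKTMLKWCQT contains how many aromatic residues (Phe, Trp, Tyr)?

1

Matching residues: W20.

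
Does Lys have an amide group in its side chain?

No

Only N (asparagine) and Q (glutamine) carry a side-chain carboxamide.
Lysine is not in this group.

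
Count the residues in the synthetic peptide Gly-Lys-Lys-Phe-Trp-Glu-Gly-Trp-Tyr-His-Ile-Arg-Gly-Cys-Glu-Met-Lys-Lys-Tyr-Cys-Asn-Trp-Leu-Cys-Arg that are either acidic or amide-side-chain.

Acidic: D, E. Amide-side-chain: N, Q.
Acidic residues here: Glu6, Glu15 (2).
Amide-side-chain residues here: Asn21 (1).
The two groups share no amino acid, so total = 2 + 1 = 3.

3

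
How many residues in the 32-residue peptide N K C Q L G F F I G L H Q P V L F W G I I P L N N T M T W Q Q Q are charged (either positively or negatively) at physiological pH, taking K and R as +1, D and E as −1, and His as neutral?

Charged side chains at pH ~7.4: K, R (positive); D, E (negative).
Matching residues: K2.

1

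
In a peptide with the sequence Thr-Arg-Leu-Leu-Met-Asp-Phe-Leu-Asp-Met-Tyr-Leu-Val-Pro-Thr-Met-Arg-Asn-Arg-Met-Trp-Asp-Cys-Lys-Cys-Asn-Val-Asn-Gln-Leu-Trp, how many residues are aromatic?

4

Phenylalanine (F), tryptophan (W), and tyrosine (Y) have aromatic ring side chains.
Matching residues: Phe7, Tyr11, Trp21, Trp31.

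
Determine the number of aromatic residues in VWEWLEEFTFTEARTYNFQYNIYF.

The aromatic amino acids are Phe (F, benzyl), Trp (W, indole), and Tyr (Y, phenol).
Matching residues: W2, W4, F8, F10, Y16, F18, Y20, Y23, F24.

9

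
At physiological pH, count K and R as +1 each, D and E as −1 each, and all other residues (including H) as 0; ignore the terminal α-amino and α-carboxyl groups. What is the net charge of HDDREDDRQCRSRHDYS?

-2

Positive (K, R): R4, R8, R11, R13 → +4.
Negative (D, E): D2, D3, E5, D6, D7, D15 → −6.
Net charge = (+4) + (−6) = −2.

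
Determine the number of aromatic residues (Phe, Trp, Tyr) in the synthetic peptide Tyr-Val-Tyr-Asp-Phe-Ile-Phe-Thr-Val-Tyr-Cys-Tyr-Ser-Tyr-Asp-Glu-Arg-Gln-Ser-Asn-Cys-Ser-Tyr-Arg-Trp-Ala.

Matching residues: Tyr1, Tyr3, Phe5, Phe7, Tyr10, Tyr12, Tyr14, Tyr23, Trp25.

9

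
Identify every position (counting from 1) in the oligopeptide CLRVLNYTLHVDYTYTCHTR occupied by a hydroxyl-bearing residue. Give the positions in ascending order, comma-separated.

7, 8, 13, 14, 15, 16, 19

The –OH-bearing residues are Ser, Thr (aliphatic alcohols), and Tyr (phenol).
Matching residues: Y7, T8, Y13, T14, Y15, T16, T19.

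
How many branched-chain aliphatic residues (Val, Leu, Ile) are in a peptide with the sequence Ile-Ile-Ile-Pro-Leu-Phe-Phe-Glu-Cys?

Matching residues: Ile1, Ile2, Ile3, Leu5.

4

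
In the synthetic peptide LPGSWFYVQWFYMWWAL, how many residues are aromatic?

8

Phenylalanine (F), tryptophan (W), and tyrosine (Y) have aromatic ring side chains.
Matching residues: W5, F6, Y7, W10, F11, Y12, W14, W15.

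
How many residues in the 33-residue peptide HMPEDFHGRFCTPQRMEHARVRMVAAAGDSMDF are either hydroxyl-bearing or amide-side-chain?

Hydroxyl-bearing: S, T, Y. Amide-side-chain: N, Q.
Hydroxyl-bearing residues here: T12, S30 (2).
Amide-side-chain residues here: Q14 (1).
The two groups share no amino acid, so total = 2 + 1 = 3.

3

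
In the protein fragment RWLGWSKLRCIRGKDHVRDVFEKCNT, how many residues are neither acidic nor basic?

15

Acidic: D, E. Basic: K, R, H. All other residues are neither.
Matching residues: W2, L3, G4, W5, S6, L8, C10, I11, G13, V17, V20, F21, C24, N25, T26.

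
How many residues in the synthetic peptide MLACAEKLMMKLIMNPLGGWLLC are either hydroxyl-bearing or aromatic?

Hydroxyl-bearing: S, T, Y. Aromatic: F, W, Y.
Hydroxyl-bearing residues here: none (0).
Aromatic residues here: W20 (1).
(Y belongs to both groups, but none appear in this sequence.) Total = 0 + 1 = 1.

1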